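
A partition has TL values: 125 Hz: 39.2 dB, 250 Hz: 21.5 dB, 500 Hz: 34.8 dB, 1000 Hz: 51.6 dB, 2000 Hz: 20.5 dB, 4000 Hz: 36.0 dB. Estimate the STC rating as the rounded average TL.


Given TL values at each frequency:
  125 Hz: 39.2 dB
  250 Hz: 21.5 dB
  500 Hz: 34.8 dB
  1000 Hz: 51.6 dB
  2000 Hz: 20.5 dB
  4000 Hz: 36.0 dB
Formula: STC ~ round(average of TL values)
Sum = 39.2 + 21.5 + 34.8 + 51.6 + 20.5 + 36.0 = 203.6
Average = 203.6 / 6 = 33.93
Rounded: 34

34


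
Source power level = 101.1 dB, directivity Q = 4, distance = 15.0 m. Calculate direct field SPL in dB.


Given values:
  Lw = 101.1 dB, Q = 4, r = 15.0 m
Formula: SPL = Lw + 10 * log10(Q / (4 * pi * r^2))
Compute 4 * pi * r^2 = 4 * pi * 15.0^2 = 2827.4334
Compute Q / denom = 4 / 2827.4334 = 0.00141471
Compute 10 * log10(0.00141471) = -28.4933
SPL = 101.1 + (-28.4933) = 72.61

72.61 dB


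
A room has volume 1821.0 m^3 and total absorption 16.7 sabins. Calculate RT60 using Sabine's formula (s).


Given values:
  V = 1821.0 m^3
  A = 16.7 sabins
Formula: RT60 = 0.161 * V / A
Numerator: 0.161 * 1821.0 = 293.181
RT60 = 293.181 / 16.7 = 17.556

17.556 s


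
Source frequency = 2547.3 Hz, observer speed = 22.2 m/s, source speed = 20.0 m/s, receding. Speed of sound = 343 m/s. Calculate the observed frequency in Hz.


Given values:
  f_s = 2547.3 Hz, v_o = 22.2 m/s, v_s = 20.0 m/s
  Direction: receding
Formula: f_o = f_s * (c - v_o) / (c + v_s)
Numerator: c - v_o = 343 - 22.2 = 320.8
Denominator: c + v_s = 343 + 20.0 = 363.0
f_o = 2547.3 * 320.8 / 363.0 = 2251.17

2251.17 Hz


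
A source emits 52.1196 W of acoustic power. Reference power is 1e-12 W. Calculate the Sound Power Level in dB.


Given values:
  W = 52.1196 W
  W_ref = 1e-12 W
Formula: SWL = 10 * log10(W / W_ref)
Compute ratio: W / W_ref = 52119600000000
Compute log10: log10(52119600000000) = 13.717001
Multiply: SWL = 10 * 13.717001 = 137.17

137.17 dB


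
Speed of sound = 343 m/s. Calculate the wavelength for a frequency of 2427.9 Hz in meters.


Given values:
  c = 343 m/s, f = 2427.9 Hz
Formula: lambda = c / f
lambda = 343 / 2427.9
lambda = 0.1413

0.1413 m


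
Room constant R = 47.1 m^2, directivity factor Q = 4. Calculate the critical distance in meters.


Given values:
  R = 47.1 m^2, Q = 4
Formula: d_c = 0.141 * sqrt(Q * R)
Compute Q * R = 4 * 47.1 = 188.4
Compute sqrt(188.4) = 13.7259
d_c = 0.141 * 13.7259 = 1.935

1.935 m


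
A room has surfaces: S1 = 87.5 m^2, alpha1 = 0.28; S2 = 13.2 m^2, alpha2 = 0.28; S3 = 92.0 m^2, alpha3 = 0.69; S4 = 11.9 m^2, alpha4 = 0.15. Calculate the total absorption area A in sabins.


Given surfaces:
  Surface 1: 87.5 * 0.28 = 24.5
  Surface 2: 13.2 * 0.28 = 3.696
  Surface 3: 92.0 * 0.69 = 63.48
  Surface 4: 11.9 * 0.15 = 1.785
Formula: A = sum(Si * alpha_i)
A = 24.5 + 3.696 + 63.48 + 1.785
A = 93.46

93.46 sabins


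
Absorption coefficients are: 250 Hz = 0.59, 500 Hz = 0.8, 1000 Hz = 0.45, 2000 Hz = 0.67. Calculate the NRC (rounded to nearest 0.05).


Given values:
  a_250 = 0.59, a_500 = 0.8
  a_1000 = 0.45, a_2000 = 0.67
Formula: NRC = (a250 + a500 + a1000 + a2000) / 4
Sum = 0.59 + 0.8 + 0.45 + 0.67 = 2.51
NRC = 2.51 / 4 = 0.6275
Rounded to nearest 0.05: 0.65

0.65


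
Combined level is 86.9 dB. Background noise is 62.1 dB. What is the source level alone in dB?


Given values:
  L_total = 86.9 dB, L_bg = 62.1 dB
Formula: L_source = 10 * log10(10^(L_total/10) - 10^(L_bg/10))
Convert to linear:
  10^(86.9/10) = 489778819.3684
  10^(62.1/10) = 1621810.0974
Difference: 489778819.3684 - 1621810.0974 = 488157009.271
L_source = 10 * log10(488157009.271) = 86.89

86.89 dB


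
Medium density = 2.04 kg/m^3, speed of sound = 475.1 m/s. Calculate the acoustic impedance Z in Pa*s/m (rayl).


Given values:
  rho = 2.04 kg/m^3
  c = 475.1 m/s
Formula: Z = rho * c
Z = 2.04 * 475.1
Z = 969.2

969.2 rayl


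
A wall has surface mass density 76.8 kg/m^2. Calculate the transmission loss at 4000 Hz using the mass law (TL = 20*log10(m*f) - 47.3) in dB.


Given values:
  m = 76.8 kg/m^2, f = 4000 Hz
Formula: TL = 20 * log10(m * f) - 47.3
Compute m * f = 76.8 * 4000 = 307200.0
Compute log10(307200.0) = 5.487421
Compute 20 * 5.487421 = 109.7484
TL = 109.7484 - 47.3 = 62.45

62.45 dB


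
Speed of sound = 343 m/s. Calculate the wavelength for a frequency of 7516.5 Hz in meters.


Given values:
  c = 343 m/s, f = 7516.5 Hz
Formula: lambda = c / f
lambda = 343 / 7516.5
lambda = 0.0456

0.0456 m


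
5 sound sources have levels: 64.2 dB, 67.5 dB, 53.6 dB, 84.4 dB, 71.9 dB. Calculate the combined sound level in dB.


Formula: L_total = 10 * log10( sum(10^(Li/10)) )
  Source 1: 10^(64.2/10) = 2630267.9919
  Source 2: 10^(67.5/10) = 5623413.2519
  Source 3: 10^(53.6/10) = 229086.7653
  Source 4: 10^(84.4/10) = 275422870.3338
  Source 5: 10^(71.9/10) = 15488166.1891
Sum of linear values = 299393804.532
L_total = 10 * log10(299393804.532) = 84.76

84.76 dB


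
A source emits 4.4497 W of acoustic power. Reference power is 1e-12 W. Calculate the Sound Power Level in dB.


Given values:
  W = 4.4497 W
  W_ref = 1e-12 W
Formula: SWL = 10 * log10(W / W_ref)
Compute ratio: W / W_ref = 4449700000000
Compute log10: log10(4449700000000) = 12.648331
Multiply: SWL = 10 * 12.648331 = 126.48

126.48 dB


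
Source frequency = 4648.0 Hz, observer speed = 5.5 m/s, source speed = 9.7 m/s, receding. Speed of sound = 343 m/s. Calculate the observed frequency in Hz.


Given values:
  f_s = 4648.0 Hz, v_o = 5.5 m/s, v_s = 9.7 m/s
  Direction: receding
Formula: f_o = f_s * (c - v_o) / (c + v_s)
Numerator: c - v_o = 343 - 5.5 = 337.5
Denominator: c + v_s = 343 + 9.7 = 352.7
f_o = 4648.0 * 337.5 / 352.7 = 4447.69

4447.69 Hz


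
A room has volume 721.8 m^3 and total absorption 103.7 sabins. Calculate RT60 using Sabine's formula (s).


Given values:
  V = 721.8 m^3
  A = 103.7 sabins
Formula: RT60 = 0.161 * V / A
Numerator: 0.161 * 721.8 = 116.2098
RT60 = 116.2098 / 103.7 = 1.121

1.121 s


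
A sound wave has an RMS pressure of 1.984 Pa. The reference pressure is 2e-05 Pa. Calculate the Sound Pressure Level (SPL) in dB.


Given values:
  p = 1.984 Pa
  p_ref = 2e-05 Pa
Formula: SPL = 20 * log10(p / p_ref)
Compute ratio: p / p_ref = 1.984 / 2e-05 = 99200
Compute log10: log10(99200) = 4.996512
Multiply: SPL = 20 * 4.996512 = 99.93

99.93 dB


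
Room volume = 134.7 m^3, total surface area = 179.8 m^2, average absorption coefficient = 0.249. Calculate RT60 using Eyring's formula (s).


Given values:
  V = 134.7 m^3, S = 179.8 m^2, alpha = 0.249
Formula: RT60 = 0.161 * V / (-S * ln(1 - alpha))
Compute ln(1 - 0.249) = ln(0.751) = -0.28635
Denominator: -179.8 * -0.28635 = 51.4857
Numerator: 0.161 * 134.7 = 21.6867
RT60 = 21.6867 / 51.4857 = 0.421

0.421 s


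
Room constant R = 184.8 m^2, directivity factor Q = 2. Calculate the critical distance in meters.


Given values:
  R = 184.8 m^2, Q = 2
Formula: d_c = 0.141 * sqrt(Q * R)
Compute Q * R = 2 * 184.8 = 369.6
Compute sqrt(369.6) = 19.225
d_c = 0.141 * 19.225 = 2.711

2.711 m


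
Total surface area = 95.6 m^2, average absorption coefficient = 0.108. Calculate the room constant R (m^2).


Given values:
  S = 95.6 m^2, alpha = 0.108
Formula: R = S * alpha / (1 - alpha)
Numerator: 95.6 * 0.108 = 10.3248
Denominator: 1 - 0.108 = 0.892
R = 10.3248 / 0.892 = 11.57

11.57 m^2


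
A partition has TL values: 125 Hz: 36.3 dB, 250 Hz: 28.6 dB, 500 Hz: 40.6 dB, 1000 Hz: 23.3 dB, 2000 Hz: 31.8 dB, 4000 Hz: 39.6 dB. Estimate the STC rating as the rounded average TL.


Given TL values at each frequency:
  125 Hz: 36.3 dB
  250 Hz: 28.6 dB
  500 Hz: 40.6 dB
  1000 Hz: 23.3 dB
  2000 Hz: 31.8 dB
  4000 Hz: 39.6 dB
Formula: STC ~ round(average of TL values)
Sum = 36.3 + 28.6 + 40.6 + 23.3 + 31.8 + 39.6 = 200.2
Average = 200.2 / 6 = 33.37
Rounded: 33

33


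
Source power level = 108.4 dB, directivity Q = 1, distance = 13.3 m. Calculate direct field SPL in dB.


Given values:
  Lw = 108.4 dB, Q = 1, r = 13.3 m
Formula: SPL = Lw + 10 * log10(Q / (4 * pi * r^2))
Compute 4 * pi * r^2 = 4 * pi * 13.3^2 = 2222.8653
Compute Q / denom = 1 / 2222.8653 = 0.00044987
Compute 10 * log10(0.00044987) = -33.4691
SPL = 108.4 + (-33.4691) = 74.93

74.93 dB


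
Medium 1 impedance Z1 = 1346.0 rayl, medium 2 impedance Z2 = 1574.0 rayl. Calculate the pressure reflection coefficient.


Given values:
  Z1 = 1346.0 rayl, Z2 = 1574.0 rayl
Formula: R = (Z2 - Z1) / (Z2 + Z1)
Numerator: Z2 - Z1 = 1574.0 - 1346.0 = 228.0
Denominator: Z2 + Z1 = 1574.0 + 1346.0 = 2920.0
R = 228.0 / 2920.0 = 0.0781

0.0781


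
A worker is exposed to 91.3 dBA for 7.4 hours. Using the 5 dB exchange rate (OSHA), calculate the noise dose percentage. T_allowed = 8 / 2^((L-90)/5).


Given values:
  L = 91.3 dBA, T = 7.4 hours
Formula: T_allowed = 8 / 2^((L - 90) / 5)
Compute exponent: (91.3 - 90) / 5 = 0.26
Compute 2^(0.26) = 1.197479
T_allowed = 8 / 1.197479 = 6.680702 hours
Dose = (T / T_allowed) * 100
Dose = (7.4 / 6.680702) * 100 = 110.77

110.77 %


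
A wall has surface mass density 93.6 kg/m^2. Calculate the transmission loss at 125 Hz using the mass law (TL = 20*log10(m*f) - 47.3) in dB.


Given values:
  m = 93.6 kg/m^2, f = 125 Hz
Formula: TL = 20 * log10(m * f) - 47.3
Compute m * f = 93.6 * 125 = 11700.0
Compute log10(11700.0) = 4.068186
Compute 20 * 4.068186 = 81.3637
TL = 81.3637 - 47.3 = 34.06

34.06 dB


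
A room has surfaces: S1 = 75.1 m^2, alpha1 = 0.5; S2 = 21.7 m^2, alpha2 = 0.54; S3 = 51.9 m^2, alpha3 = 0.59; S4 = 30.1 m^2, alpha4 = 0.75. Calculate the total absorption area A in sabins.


Given surfaces:
  Surface 1: 75.1 * 0.5 = 37.55
  Surface 2: 21.7 * 0.54 = 11.718
  Surface 3: 51.9 * 0.59 = 30.621
  Surface 4: 30.1 * 0.75 = 22.575
Formula: A = sum(Si * alpha_i)
A = 37.55 + 11.718 + 30.621 + 22.575
A = 102.46

102.46 sabins


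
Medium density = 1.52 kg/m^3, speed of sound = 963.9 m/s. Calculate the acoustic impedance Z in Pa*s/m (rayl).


Given values:
  rho = 1.52 kg/m^3
  c = 963.9 m/s
Formula: Z = rho * c
Z = 1.52 * 963.9
Z = 1465.13

1465.13 rayl


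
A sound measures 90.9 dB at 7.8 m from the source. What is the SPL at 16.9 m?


Given values:
  SPL1 = 90.9 dB, r1 = 7.8 m, r2 = 16.9 m
Formula: SPL2 = SPL1 - 20 * log10(r2 / r1)
Compute ratio: r2 / r1 = 16.9 / 7.8 = 2.1667
Compute log10: log10(2.1667) = 0.335799
Compute drop: 20 * 0.335799 = 6.716
SPL2 = 90.9 - 6.716 = 84.18

84.18 dB


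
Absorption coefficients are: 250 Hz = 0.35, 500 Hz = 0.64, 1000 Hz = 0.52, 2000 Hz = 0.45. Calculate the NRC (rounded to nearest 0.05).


Given values:
  a_250 = 0.35, a_500 = 0.64
  a_1000 = 0.52, a_2000 = 0.45
Formula: NRC = (a250 + a500 + a1000 + a2000) / 4
Sum = 0.35 + 0.64 + 0.52 + 0.45 = 1.96
NRC = 1.96 / 4 = 0.49
Rounded to nearest 0.05: 0.5

0.5


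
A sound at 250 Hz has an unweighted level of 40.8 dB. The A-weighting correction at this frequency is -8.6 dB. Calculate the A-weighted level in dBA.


Given values:
  SPL = 40.8 dB
  A-weighting at 250 Hz = -8.6 dB
Formula: L_A = SPL + A_weight
L_A = 40.8 + (-8.6)
L_A = 32.2

32.2 dBA


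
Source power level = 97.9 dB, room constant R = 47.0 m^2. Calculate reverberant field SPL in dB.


Given values:
  Lw = 97.9 dB, R = 47.0 m^2
Formula: SPL = Lw + 10 * log10(4 / R)
Compute 4 / R = 4 / 47.0 = 0.085106
Compute 10 * log10(0.085106) = -10.7004
SPL = 97.9 + (-10.7004) = 87.2

87.2 dB


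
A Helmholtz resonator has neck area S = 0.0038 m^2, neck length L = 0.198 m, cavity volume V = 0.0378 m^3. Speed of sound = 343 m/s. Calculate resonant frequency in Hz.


Given values:
  S = 0.0038 m^2, L = 0.198 m, V = 0.0378 m^3, c = 343 m/s
Formula: f = (c / (2*pi)) * sqrt(S / (V * L))
Compute V * L = 0.0378 * 0.198 = 0.0074844
Compute S / (V * L) = 0.0038 / 0.0074844 = 0.5077
Compute sqrt(0.5077) = 0.712531
Compute c / (2*pi) = 343 / 6.283185 = 54.590148
f = 54.590148 * 0.712531 = 38.9

38.9 Hz


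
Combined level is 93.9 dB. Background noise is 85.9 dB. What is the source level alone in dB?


Given values:
  L_total = 93.9 dB, L_bg = 85.9 dB
Formula: L_source = 10 * log10(10^(L_total/10) - 10^(L_bg/10))
Convert to linear:
  10^(93.9/10) = 2454708915.685
  10^(85.9/10) = 389045144.9943
Difference: 2454708915.685 - 389045144.9943 = 2065663770.6907
L_source = 10 * log10(2065663770.6907) = 93.15

93.15 dB


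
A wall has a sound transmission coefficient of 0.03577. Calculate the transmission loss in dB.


Given values:
  tau = 0.03577
Formula: TL = 10 * log10(1 / tau)
Compute 1 / tau = 1 / 0.03577 = 27.9564
Compute log10(27.9564) = 1.446481
TL = 10 * 1.446481 = 14.46

14.46 dB


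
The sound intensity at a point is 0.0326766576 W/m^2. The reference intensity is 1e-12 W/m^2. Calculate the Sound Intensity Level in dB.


Given values:
  I = 0.0326766576 W/m^2
  I_ref = 1e-12 W/m^2
Formula: SIL = 10 * log10(I / I_ref)
Compute ratio: I / I_ref = 32676657600
Compute log10: log10(32676657600) = 10.514238
Multiply: SIL = 10 * 10.514238 = 105.14

105.14 dB


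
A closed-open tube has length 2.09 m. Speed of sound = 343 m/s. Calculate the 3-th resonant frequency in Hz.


Given values:
  Tube type: closed-open, L = 2.09 m, c = 343 m/s, n = 3
Formula: f_n = (2n - 1) * c / (4 * L)
Compute 2n - 1 = 2*3 - 1 = 5
Compute 4 * L = 4 * 2.09 = 8.36
f = 5 * 343 / 8.36
f = 205.14

205.14 Hz


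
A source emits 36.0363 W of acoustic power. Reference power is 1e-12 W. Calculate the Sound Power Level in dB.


Given values:
  W = 36.0363 W
  W_ref = 1e-12 W
Formula: SWL = 10 * log10(W / W_ref)
Compute ratio: W / W_ref = 36036300000000
Compute log10: log10(36036300000000) = 13.55674
Multiply: SWL = 10 * 13.55674 = 135.57

135.57 dB


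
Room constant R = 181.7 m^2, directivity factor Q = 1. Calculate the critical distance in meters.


Given values:
  R = 181.7 m^2, Q = 1
Formula: d_c = 0.141 * sqrt(Q * R)
Compute Q * R = 1 * 181.7 = 181.7
Compute sqrt(181.7) = 13.4796
d_c = 0.141 * 13.4796 = 1.901

1.901 m


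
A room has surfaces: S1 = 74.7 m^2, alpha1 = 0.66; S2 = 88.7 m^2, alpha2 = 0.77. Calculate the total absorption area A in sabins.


Given surfaces:
  Surface 1: 74.7 * 0.66 = 49.302
  Surface 2: 88.7 * 0.77 = 68.299
Formula: A = sum(Si * alpha_i)
A = 49.302 + 68.299
A = 117.6

117.6 sabins


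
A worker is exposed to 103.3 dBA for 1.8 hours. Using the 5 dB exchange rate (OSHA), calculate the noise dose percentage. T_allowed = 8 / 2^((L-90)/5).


Given values:
  L = 103.3 dBA, T = 1.8 hours
Formula: T_allowed = 8 / 2^((L - 90) / 5)
Compute exponent: (103.3 - 90) / 5 = 2.66
Compute 2^(2.66) = 6.32033
T_allowed = 8 / 6.32033 = 1.265757 hours
Dose = (T / T_allowed) * 100
Dose = (1.8 / 1.265757) * 100 = 142.21

142.21 %


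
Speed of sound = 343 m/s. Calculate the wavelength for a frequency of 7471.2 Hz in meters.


Given values:
  c = 343 m/s, f = 7471.2 Hz
Formula: lambda = c / f
lambda = 343 / 7471.2
lambda = 0.0459

0.0459 m


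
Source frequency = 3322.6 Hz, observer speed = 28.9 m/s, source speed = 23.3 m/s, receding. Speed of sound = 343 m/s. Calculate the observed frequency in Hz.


Given values:
  f_s = 3322.6 Hz, v_o = 28.9 m/s, v_s = 23.3 m/s
  Direction: receding
Formula: f_o = f_s * (c - v_o) / (c + v_s)
Numerator: c - v_o = 343 - 28.9 = 314.1
Denominator: c + v_s = 343 + 23.3 = 366.3
f_o = 3322.6 * 314.1 / 366.3 = 2849.11

2849.11 Hz


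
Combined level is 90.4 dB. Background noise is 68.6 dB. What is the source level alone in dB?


Given values:
  L_total = 90.4 dB, L_bg = 68.6 dB
Formula: L_source = 10 * log10(10^(L_total/10) - 10^(L_bg/10))
Convert to linear:
  10^(90.4/10) = 1096478196.1432
  10^(68.6/10) = 7244359.6007
Difference: 1096478196.1432 - 7244359.6007 = 1089233836.5425
L_source = 10 * log10(1089233836.5425) = 90.37

90.37 dB


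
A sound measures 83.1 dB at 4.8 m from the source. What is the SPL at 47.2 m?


Given values:
  SPL1 = 83.1 dB, r1 = 4.8 m, r2 = 47.2 m
Formula: SPL2 = SPL1 - 20 * log10(r2 / r1)
Compute ratio: r2 / r1 = 47.2 / 4.8 = 9.8333
Compute log10: log10(9.8333) = 0.992699
Compute drop: 20 * 0.992699 = 19.854
SPL2 = 83.1 - 19.854 = 63.25

63.25 dB


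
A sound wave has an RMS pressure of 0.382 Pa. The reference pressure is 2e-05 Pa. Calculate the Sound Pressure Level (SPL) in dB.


Given values:
  p = 0.382 Pa
  p_ref = 2e-05 Pa
Formula: SPL = 20 * log10(p / p_ref)
Compute ratio: p / p_ref = 0.382 / 2e-05 = 19100
Compute log10: log10(19100) = 4.281033
Multiply: SPL = 20 * 4.281033 = 85.62

85.62 dB


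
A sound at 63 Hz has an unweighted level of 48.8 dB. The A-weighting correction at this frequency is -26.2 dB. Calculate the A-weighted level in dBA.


Given values:
  SPL = 48.8 dB
  A-weighting at 63 Hz = -26.2 dB
Formula: L_A = SPL + A_weight
L_A = 48.8 + (-26.2)
L_A = 22.6

22.6 dBA


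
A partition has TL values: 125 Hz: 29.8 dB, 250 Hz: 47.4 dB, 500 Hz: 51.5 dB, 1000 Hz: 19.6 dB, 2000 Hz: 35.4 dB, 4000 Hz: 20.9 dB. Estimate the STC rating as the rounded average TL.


Given TL values at each frequency:
  125 Hz: 29.8 dB
  250 Hz: 47.4 dB
  500 Hz: 51.5 dB
  1000 Hz: 19.6 dB
  2000 Hz: 35.4 dB
  4000 Hz: 20.9 dB
Formula: STC ~ round(average of TL values)
Sum = 29.8 + 47.4 + 51.5 + 19.6 + 35.4 + 20.9 = 204.6
Average = 204.6 / 6 = 34.1
Rounded: 34

34


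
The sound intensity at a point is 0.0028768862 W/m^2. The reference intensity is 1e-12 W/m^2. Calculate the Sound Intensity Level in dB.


Given values:
  I = 0.0028768862 W/m^2
  I_ref = 1e-12 W/m^2
Formula: SIL = 10 * log10(I / I_ref)
Compute ratio: I / I_ref = 2876886200
Compute log10: log10(2876886200) = 9.458923
Multiply: SIL = 10 * 9.458923 = 94.59

94.59 dB


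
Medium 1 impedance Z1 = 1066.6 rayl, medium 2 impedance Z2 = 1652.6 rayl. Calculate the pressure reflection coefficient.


Given values:
  Z1 = 1066.6 rayl, Z2 = 1652.6 rayl
Formula: R = (Z2 - Z1) / (Z2 + Z1)
Numerator: Z2 - Z1 = 1652.6 - 1066.6 = 586.0
Denominator: Z2 + Z1 = 1652.6 + 1066.6 = 2719.2
R = 586.0 / 2719.2 = 0.2155

0.2155


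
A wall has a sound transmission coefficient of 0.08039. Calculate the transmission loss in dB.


Given values:
  tau = 0.08039
Formula: TL = 10 * log10(1 / tau)
Compute 1 / tau = 1 / 0.08039 = 12.4394
Compute log10(12.4394) = 1.094799
TL = 10 * 1.094799 = 10.95

10.95 dB


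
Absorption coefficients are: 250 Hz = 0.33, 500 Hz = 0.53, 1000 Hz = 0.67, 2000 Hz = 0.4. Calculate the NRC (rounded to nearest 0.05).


Given values:
  a_250 = 0.33, a_500 = 0.53
  a_1000 = 0.67, a_2000 = 0.4
Formula: NRC = (a250 + a500 + a1000 + a2000) / 4
Sum = 0.33 + 0.53 + 0.67 + 0.4 = 1.93
NRC = 1.93 / 4 = 0.4825
Rounded to nearest 0.05: 0.5

0.5


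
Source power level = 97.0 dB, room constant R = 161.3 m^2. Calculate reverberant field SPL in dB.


Given values:
  Lw = 97.0 dB, R = 161.3 m^2
Formula: SPL = Lw + 10 * log10(4 / R)
Compute 4 / R = 4 / 161.3 = 0.024799
Compute 10 * log10(0.024799) = -16.0557
SPL = 97.0 + (-16.0557) = 80.94

80.94 dB


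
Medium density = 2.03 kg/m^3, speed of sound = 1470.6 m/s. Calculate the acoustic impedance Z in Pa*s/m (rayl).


Given values:
  rho = 2.03 kg/m^3
  c = 1470.6 m/s
Formula: Z = rho * c
Z = 2.03 * 1470.6
Z = 2985.32

2985.32 rayl


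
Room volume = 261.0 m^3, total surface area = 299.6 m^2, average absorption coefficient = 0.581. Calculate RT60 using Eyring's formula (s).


Given values:
  V = 261.0 m^3, S = 299.6 m^2, alpha = 0.581
Formula: RT60 = 0.161 * V / (-S * ln(1 - alpha))
Compute ln(1 - 0.581) = ln(0.419) = -0.869884
Denominator: -299.6 * -0.869884 = 260.6172
Numerator: 0.161 * 261.0 = 42.021
RT60 = 42.021 / 260.6172 = 0.161

0.161 s


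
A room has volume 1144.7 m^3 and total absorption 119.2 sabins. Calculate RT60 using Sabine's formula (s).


Given values:
  V = 1144.7 m^3
  A = 119.2 sabins
Formula: RT60 = 0.161 * V / A
Numerator: 0.161 * 1144.7 = 184.2967
RT60 = 184.2967 / 119.2 = 1.546

1.546 s


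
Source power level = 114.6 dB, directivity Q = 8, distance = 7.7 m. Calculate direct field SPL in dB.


Given values:
  Lw = 114.6 dB, Q = 8, r = 7.7 m
Formula: SPL = Lw + 10 * log10(Q / (4 * pi * r^2))
Compute 4 * pi * r^2 = 4 * pi * 7.7^2 = 745.0601
Compute Q / denom = 8 / 745.0601 = 0.01073739
Compute 10 * log10(0.01073739) = -19.691
SPL = 114.6 + (-19.691) = 94.91

94.91 dB


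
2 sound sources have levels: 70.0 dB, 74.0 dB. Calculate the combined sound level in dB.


Formula: L_total = 10 * log10( sum(10^(Li/10)) )
  Source 1: 10^(70.0/10) = 10000000.0
  Source 2: 10^(74.0/10) = 25118864.3151
Sum of linear values = 35118864.3151
L_total = 10 * log10(35118864.3151) = 75.46

75.46 dB


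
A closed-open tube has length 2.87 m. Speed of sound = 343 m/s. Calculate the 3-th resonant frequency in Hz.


Given values:
  Tube type: closed-open, L = 2.87 m, c = 343 m/s, n = 3
Formula: f_n = (2n - 1) * c / (4 * L)
Compute 2n - 1 = 2*3 - 1 = 5
Compute 4 * L = 4 * 2.87 = 11.48
f = 5 * 343 / 11.48
f = 149.39

149.39 Hz


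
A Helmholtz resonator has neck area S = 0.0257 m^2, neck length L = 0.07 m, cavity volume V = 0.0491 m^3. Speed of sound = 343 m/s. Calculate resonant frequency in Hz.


Given values:
  S = 0.0257 m^2, L = 0.07 m, V = 0.0491 m^3, c = 343 m/s
Formula: f = (c / (2*pi)) * sqrt(S / (V * L))
Compute V * L = 0.0491 * 0.07 = 0.003437
Compute S / (V * L) = 0.0257 / 0.003437 = 7.4775
Compute sqrt(7.4775) = 2.734502
Compute c / (2*pi) = 343 / 6.283185 = 54.590148
f = 54.590148 * 2.734502 = 149.28

149.28 Hz


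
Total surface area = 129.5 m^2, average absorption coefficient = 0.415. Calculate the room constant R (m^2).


Given values:
  S = 129.5 m^2, alpha = 0.415
Formula: R = S * alpha / (1 - alpha)
Numerator: 129.5 * 0.415 = 53.7425
Denominator: 1 - 0.415 = 0.585
R = 53.7425 / 0.585 = 91.87

91.87 m^2


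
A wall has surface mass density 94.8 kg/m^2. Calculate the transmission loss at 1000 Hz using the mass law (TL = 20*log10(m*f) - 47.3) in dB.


Given values:
  m = 94.8 kg/m^2, f = 1000 Hz
Formula: TL = 20 * log10(m * f) - 47.3
Compute m * f = 94.8 * 1000 = 94800.0
Compute log10(94800.0) = 4.976808
Compute 20 * 4.976808 = 99.5362
TL = 99.5362 - 47.3 = 52.24

52.24 dB


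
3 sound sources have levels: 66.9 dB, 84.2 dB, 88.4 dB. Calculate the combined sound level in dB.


Formula: L_total = 10 * log10( sum(10^(Li/10)) )
  Source 1: 10^(66.9/10) = 4897788.1937
  Source 2: 10^(84.2/10) = 263026799.1895
  Source 3: 10^(88.4/10) = 691830970.9189
Sum of linear values = 959755558.3021
L_total = 10 * log10(959755558.3021) = 89.82

89.82 dB


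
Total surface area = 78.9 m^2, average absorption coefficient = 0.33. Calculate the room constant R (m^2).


Given values:
  S = 78.9 m^2, alpha = 0.33
Formula: R = S * alpha / (1 - alpha)
Numerator: 78.9 * 0.33 = 26.037
Denominator: 1 - 0.33 = 0.67
R = 26.037 / 0.67 = 38.86

38.86 m^2


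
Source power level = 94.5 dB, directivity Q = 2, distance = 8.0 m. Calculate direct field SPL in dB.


Given values:
  Lw = 94.5 dB, Q = 2, r = 8.0 m
Formula: SPL = Lw + 10 * log10(Q / (4 * pi * r^2))
Compute 4 * pi * r^2 = 4 * pi * 8.0^2 = 804.2477
Compute Q / denom = 2 / 804.2477 = 0.0024868
Compute 10 * log10(0.0024868) = -26.0436
SPL = 94.5 + (-26.0436) = 68.46

68.46 dB


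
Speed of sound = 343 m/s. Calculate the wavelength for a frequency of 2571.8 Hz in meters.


Given values:
  c = 343 m/s, f = 2571.8 Hz
Formula: lambda = c / f
lambda = 343 / 2571.8
lambda = 0.1334

0.1334 m


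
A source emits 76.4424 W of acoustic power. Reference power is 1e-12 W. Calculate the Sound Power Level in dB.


Given values:
  W = 76.4424 W
  W_ref = 1e-12 W
Formula: SWL = 10 * log10(W / W_ref)
Compute ratio: W / W_ref = 76442400000000
Compute log10: log10(76442400000000) = 13.883334
Multiply: SWL = 10 * 13.883334 = 138.83

138.83 dB


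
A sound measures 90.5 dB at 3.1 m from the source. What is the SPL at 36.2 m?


Given values:
  SPL1 = 90.5 dB, r1 = 3.1 m, r2 = 36.2 m
Formula: SPL2 = SPL1 - 20 * log10(r2 / r1)
Compute ratio: r2 / r1 = 36.2 / 3.1 = 11.6774
Compute log10: log10(11.6774) = 1.067346
Compute drop: 20 * 1.067346 = 21.3469
SPL2 = 90.5 - 21.3469 = 69.15

69.15 dB


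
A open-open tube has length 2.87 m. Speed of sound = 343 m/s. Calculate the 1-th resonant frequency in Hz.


Given values:
  Tube type: open-open, L = 2.87 m, c = 343 m/s, n = 1
Formula: f_n = n * c / (2 * L)
Compute 2 * L = 2 * 2.87 = 5.74
f = 1 * 343 / 5.74
f = 59.76

59.76 Hz


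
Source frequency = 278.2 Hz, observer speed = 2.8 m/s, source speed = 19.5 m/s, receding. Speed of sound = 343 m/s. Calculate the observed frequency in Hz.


Given values:
  f_s = 278.2 Hz, v_o = 2.8 m/s, v_s = 19.5 m/s
  Direction: receding
Formula: f_o = f_s * (c - v_o) / (c + v_s)
Numerator: c - v_o = 343 - 2.8 = 340.2
Denominator: c + v_s = 343 + 19.5 = 362.5
f_o = 278.2 * 340.2 / 362.5 = 261.09

261.09 Hz


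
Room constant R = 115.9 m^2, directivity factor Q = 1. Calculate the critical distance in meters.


Given values:
  R = 115.9 m^2, Q = 1
Formula: d_c = 0.141 * sqrt(Q * R)
Compute Q * R = 1 * 115.9 = 115.9
Compute sqrt(115.9) = 10.7657
d_c = 0.141 * 10.7657 = 1.518

1.518 m


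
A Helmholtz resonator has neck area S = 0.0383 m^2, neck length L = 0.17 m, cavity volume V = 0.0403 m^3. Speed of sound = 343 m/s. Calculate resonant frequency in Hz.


Given values:
  S = 0.0383 m^2, L = 0.17 m, V = 0.0403 m^3, c = 343 m/s
Formula: f = (c / (2*pi)) * sqrt(S / (V * L))
Compute V * L = 0.0403 * 0.17 = 0.006851
Compute S / (V * L) = 0.0383 / 0.006851 = 5.5904
Compute sqrt(5.5904) = 2.364403
Compute c / (2*pi) = 343 / 6.283185 = 54.590148
f = 54.590148 * 2.364403 = 129.07

129.07 Hz


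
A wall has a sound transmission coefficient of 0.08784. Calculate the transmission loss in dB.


Given values:
  tau = 0.08784
Formula: TL = 10 * log10(1 / tau)
Compute 1 / tau = 1 / 0.08784 = 11.3843
Compute log10(11.3843) = 1.056306
TL = 10 * 1.056306 = 10.56

10.56 dB


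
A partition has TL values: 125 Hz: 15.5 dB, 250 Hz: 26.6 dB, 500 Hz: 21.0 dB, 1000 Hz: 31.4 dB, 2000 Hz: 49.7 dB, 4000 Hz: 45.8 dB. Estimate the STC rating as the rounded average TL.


Given TL values at each frequency:
  125 Hz: 15.5 dB
  250 Hz: 26.6 dB
  500 Hz: 21.0 dB
  1000 Hz: 31.4 dB
  2000 Hz: 49.7 dB
  4000 Hz: 45.8 dB
Formula: STC ~ round(average of TL values)
Sum = 15.5 + 26.6 + 21.0 + 31.4 + 49.7 + 45.8 = 190.0
Average = 190.0 / 6 = 31.67
Rounded: 32

32


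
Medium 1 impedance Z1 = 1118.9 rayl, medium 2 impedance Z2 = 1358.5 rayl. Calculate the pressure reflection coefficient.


Given values:
  Z1 = 1118.9 rayl, Z2 = 1358.5 rayl
Formula: R = (Z2 - Z1) / (Z2 + Z1)
Numerator: Z2 - Z1 = 1358.5 - 1118.9 = 239.6
Denominator: Z2 + Z1 = 1358.5 + 1118.9 = 2477.4
R = 239.6 / 2477.4 = 0.0967

0.0967


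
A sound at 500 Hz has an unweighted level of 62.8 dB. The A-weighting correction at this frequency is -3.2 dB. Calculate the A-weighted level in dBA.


Given values:
  SPL = 62.8 dB
  A-weighting at 500 Hz = -3.2 dB
Formula: L_A = SPL + A_weight
L_A = 62.8 + (-3.2)
L_A = 59.6

59.6 dBA


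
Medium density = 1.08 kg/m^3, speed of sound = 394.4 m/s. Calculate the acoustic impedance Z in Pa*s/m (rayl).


Given values:
  rho = 1.08 kg/m^3
  c = 394.4 m/s
Formula: Z = rho * c
Z = 1.08 * 394.4
Z = 425.95

425.95 rayl


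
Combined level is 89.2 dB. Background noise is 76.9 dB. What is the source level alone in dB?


Given values:
  L_total = 89.2 dB, L_bg = 76.9 dB
Formula: L_source = 10 * log10(10^(L_total/10) - 10^(L_bg/10))
Convert to linear:
  10^(89.2/10) = 831763771.1027
  10^(76.9/10) = 48977881.9368
Difference: 831763771.1027 - 48977881.9368 = 782785889.1659
L_source = 10 * log10(782785889.1659) = 88.94

88.94 dB


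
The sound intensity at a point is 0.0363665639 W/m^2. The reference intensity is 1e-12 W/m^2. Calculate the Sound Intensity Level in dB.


Given values:
  I = 0.0363665639 W/m^2
  I_ref = 1e-12 W/m^2
Formula: SIL = 10 * log10(I / I_ref)
Compute ratio: I / I_ref = 36366563900
Compute log10: log10(36366563900) = 10.560702
Multiply: SIL = 10 * 10.560702 = 105.61

105.61 dB


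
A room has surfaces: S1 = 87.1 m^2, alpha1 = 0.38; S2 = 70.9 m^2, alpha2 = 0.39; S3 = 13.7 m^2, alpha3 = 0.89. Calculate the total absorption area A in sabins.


Given surfaces:
  Surface 1: 87.1 * 0.38 = 33.098
  Surface 2: 70.9 * 0.39 = 27.651
  Surface 3: 13.7 * 0.89 = 12.193
Formula: A = sum(Si * alpha_i)
A = 33.098 + 27.651 + 12.193
A = 72.94

72.94 sabins


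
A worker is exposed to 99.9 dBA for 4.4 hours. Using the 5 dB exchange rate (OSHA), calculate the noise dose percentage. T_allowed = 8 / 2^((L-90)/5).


Given values:
  L = 99.9 dBA, T = 4.4 hours
Formula: T_allowed = 8 / 2^((L - 90) / 5)
Compute exponent: (99.9 - 90) / 5 = 1.98
Compute 2^(1.98) = 3.944931
T_allowed = 8 / 3.944931 = 2.027919 hours
Dose = (T / T_allowed) * 100
Dose = (4.4 / 2.027919) * 100 = 216.97

216.97 %


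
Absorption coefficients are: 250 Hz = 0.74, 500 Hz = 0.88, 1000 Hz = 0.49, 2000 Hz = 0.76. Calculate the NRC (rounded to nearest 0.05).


Given values:
  a_250 = 0.74, a_500 = 0.88
  a_1000 = 0.49, a_2000 = 0.76
Formula: NRC = (a250 + a500 + a1000 + a2000) / 4
Sum = 0.74 + 0.88 + 0.49 + 0.76 = 2.87
NRC = 2.87 / 4 = 0.7175
Rounded to nearest 0.05: 0.7

0.7


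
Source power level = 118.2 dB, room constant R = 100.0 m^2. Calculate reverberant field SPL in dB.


Given values:
  Lw = 118.2 dB, R = 100.0 m^2
Formula: SPL = Lw + 10 * log10(4 / R)
Compute 4 / R = 4 / 100.0 = 0.04
Compute 10 * log10(0.04) = -13.9794
SPL = 118.2 + (-13.9794) = 104.22

104.22 dB


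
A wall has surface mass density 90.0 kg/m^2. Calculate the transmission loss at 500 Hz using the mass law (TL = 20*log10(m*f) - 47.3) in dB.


Given values:
  m = 90.0 kg/m^2, f = 500 Hz
Formula: TL = 20 * log10(m * f) - 47.3
Compute m * f = 90.0 * 500 = 45000.0
Compute log10(45000.0) = 4.653213
Compute 20 * 4.653213 = 93.0643
TL = 93.0643 - 47.3 = 45.76

45.76 dB


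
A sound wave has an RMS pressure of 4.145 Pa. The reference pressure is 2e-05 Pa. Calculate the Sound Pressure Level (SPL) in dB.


Given values:
  p = 4.145 Pa
  p_ref = 2e-05 Pa
Formula: SPL = 20 * log10(p / p_ref)
Compute ratio: p / p_ref = 4.145 / 2e-05 = 207250
Compute log10: log10(207250) = 5.316495
Multiply: SPL = 20 * 5.316495 = 106.33

106.33 dB


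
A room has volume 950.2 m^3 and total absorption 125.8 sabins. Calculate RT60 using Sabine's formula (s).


Given values:
  V = 950.2 m^3
  A = 125.8 sabins
Formula: RT60 = 0.161 * V / A
Numerator: 0.161 * 950.2 = 152.9822
RT60 = 152.9822 / 125.8 = 1.216

1.216 s


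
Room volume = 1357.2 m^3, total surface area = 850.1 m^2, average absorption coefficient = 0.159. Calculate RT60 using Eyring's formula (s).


Given values:
  V = 1357.2 m^3, S = 850.1 m^2, alpha = 0.159
Formula: RT60 = 0.161 * V / (-S * ln(1 - alpha))
Compute ln(1 - 0.159) = ln(0.841) = -0.173164
Denominator: -850.1 * -0.173164 = 147.2067
Numerator: 0.161 * 1357.2 = 218.5092
RT60 = 218.5092 / 147.2067 = 1.484

1.484 s


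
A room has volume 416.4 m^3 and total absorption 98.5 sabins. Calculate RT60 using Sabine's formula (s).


Given values:
  V = 416.4 m^3
  A = 98.5 sabins
Formula: RT60 = 0.161 * V / A
Numerator: 0.161 * 416.4 = 67.0404
RT60 = 67.0404 / 98.5 = 0.681

0.681 s


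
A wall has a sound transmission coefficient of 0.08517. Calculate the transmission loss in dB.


Given values:
  tau = 0.08517
Formula: TL = 10 * log10(1 / tau)
Compute 1 / tau = 1 / 0.08517 = 11.7412
Compute log10(11.7412) = 1.069712
TL = 10 * 1.069712 = 10.7

10.7 dB


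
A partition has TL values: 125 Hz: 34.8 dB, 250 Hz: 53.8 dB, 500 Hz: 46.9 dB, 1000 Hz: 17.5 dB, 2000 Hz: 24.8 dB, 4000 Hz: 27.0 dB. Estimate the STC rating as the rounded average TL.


Given TL values at each frequency:
  125 Hz: 34.8 dB
  250 Hz: 53.8 dB
  500 Hz: 46.9 dB
  1000 Hz: 17.5 dB
  2000 Hz: 24.8 dB
  4000 Hz: 27.0 dB
Formula: STC ~ round(average of TL values)
Sum = 34.8 + 53.8 + 46.9 + 17.5 + 24.8 + 27.0 = 204.8
Average = 204.8 / 6 = 34.13
Rounded: 34

34


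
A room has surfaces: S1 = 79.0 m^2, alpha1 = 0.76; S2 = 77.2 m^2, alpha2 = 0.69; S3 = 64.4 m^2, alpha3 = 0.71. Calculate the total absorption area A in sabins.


Given surfaces:
  Surface 1: 79.0 * 0.76 = 60.04
  Surface 2: 77.2 * 0.69 = 53.268
  Surface 3: 64.4 * 0.71 = 45.724
Formula: A = sum(Si * alpha_i)
A = 60.04 + 53.268 + 45.724
A = 159.03

159.03 sabins


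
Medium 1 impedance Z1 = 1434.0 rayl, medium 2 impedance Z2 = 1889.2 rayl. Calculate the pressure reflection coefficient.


Given values:
  Z1 = 1434.0 rayl, Z2 = 1889.2 rayl
Formula: R = (Z2 - Z1) / (Z2 + Z1)
Numerator: Z2 - Z1 = 1889.2 - 1434.0 = 455.2
Denominator: Z2 + Z1 = 1889.2 + 1434.0 = 3323.2
R = 455.2 / 3323.2 = 0.137

0.137


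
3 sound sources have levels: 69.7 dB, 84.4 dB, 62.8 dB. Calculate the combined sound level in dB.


Formula: L_total = 10 * log10( sum(10^(Li/10)) )
  Source 1: 10^(69.7/10) = 9332543.008
  Source 2: 10^(84.4/10) = 275422870.3338
  Source 3: 10^(62.8/10) = 1905460.718
Sum of linear values = 286660874.0598
L_total = 10 * log10(286660874.0598) = 84.57

84.57 dB


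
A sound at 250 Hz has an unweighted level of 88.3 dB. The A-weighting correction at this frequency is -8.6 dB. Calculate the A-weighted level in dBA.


Given values:
  SPL = 88.3 dB
  A-weighting at 250 Hz = -8.6 dB
Formula: L_A = SPL + A_weight
L_A = 88.3 + (-8.6)
L_A = 79.7

79.7 dBA


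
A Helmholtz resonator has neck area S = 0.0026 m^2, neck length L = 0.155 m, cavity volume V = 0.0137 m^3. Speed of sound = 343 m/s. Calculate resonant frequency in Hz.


Given values:
  S = 0.0026 m^2, L = 0.155 m, V = 0.0137 m^3, c = 343 m/s
Formula: f = (c / (2*pi)) * sqrt(S / (V * L))
Compute V * L = 0.0137 * 0.155 = 0.0021235
Compute S / (V * L) = 0.0026 / 0.0021235 = 1.2244
Compute sqrt(1.2244) = 1.106526
Compute c / (2*pi) = 343 / 6.283185 = 54.590148
f = 54.590148 * 1.106526 = 60.41

60.41 Hz


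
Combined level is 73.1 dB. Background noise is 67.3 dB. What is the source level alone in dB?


Given values:
  L_total = 73.1 dB, L_bg = 67.3 dB
Formula: L_source = 10 * log10(10^(L_total/10) - 10^(L_bg/10))
Convert to linear:
  10^(73.1/10) = 20417379.4467
  10^(67.3/10) = 5370317.9637
Difference: 20417379.4467 - 5370317.9637 = 15047061.483
L_source = 10 * log10(15047061.483) = 71.77

71.77 dB


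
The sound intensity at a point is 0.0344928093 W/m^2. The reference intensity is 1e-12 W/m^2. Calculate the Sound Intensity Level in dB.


Given values:
  I = 0.0344928093 W/m^2
  I_ref = 1e-12 W/m^2
Formula: SIL = 10 * log10(I / I_ref)
Compute ratio: I / I_ref = 34492809300
Compute log10: log10(34492809300) = 10.537729
Multiply: SIL = 10 * 10.537729 = 105.38

105.38 dB


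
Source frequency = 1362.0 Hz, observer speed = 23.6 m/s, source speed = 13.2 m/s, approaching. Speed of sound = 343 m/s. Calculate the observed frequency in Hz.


Given values:
  f_s = 1362.0 Hz, v_o = 23.6 m/s, v_s = 13.2 m/s
  Direction: approaching
Formula: f_o = f_s * (c + v_o) / (c - v_s)
Numerator: c + v_o = 343 + 23.6 = 366.6
Denominator: c - v_s = 343 - 13.2 = 329.8
f_o = 1362.0 * 366.6 / 329.8 = 1513.98

1513.98 Hz


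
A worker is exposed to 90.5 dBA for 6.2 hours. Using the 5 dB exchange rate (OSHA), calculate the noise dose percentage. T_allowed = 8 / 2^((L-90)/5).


Given values:
  L = 90.5 dBA, T = 6.2 hours
Formula: T_allowed = 8 / 2^((L - 90) / 5)
Compute exponent: (90.5 - 90) / 5 = 0.1
Compute 2^(0.1) = 1.071773
T_allowed = 8 / 1.071773 = 7.464267 hours
Dose = (T / T_allowed) * 100
Dose = (6.2 / 7.464267) * 100 = 83.06

83.06 %


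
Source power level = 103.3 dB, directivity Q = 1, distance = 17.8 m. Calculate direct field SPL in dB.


Given values:
  Lw = 103.3 dB, Q = 1, r = 17.8 m
Formula: SPL = Lw + 10 * log10(Q / (4 * pi * r^2))
Compute 4 * pi * r^2 = 4 * pi * 17.8^2 = 3981.5289
Compute Q / denom = 1 / 3981.5289 = 0.00025116
Compute 10 * log10(0.00025116) = -36.0005
SPL = 103.3 + (-36.0005) = 67.3

67.3 dB


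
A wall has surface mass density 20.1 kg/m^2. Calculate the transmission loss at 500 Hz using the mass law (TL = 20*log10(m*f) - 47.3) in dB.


Given values:
  m = 20.1 kg/m^2, f = 500 Hz
Formula: TL = 20 * log10(m * f) - 47.3
Compute m * f = 20.1 * 500 = 10050.0
Compute log10(10050.0) = 4.002166
Compute 20 * 4.002166 = 80.0433
TL = 80.0433 - 47.3 = 32.74

32.74 dB


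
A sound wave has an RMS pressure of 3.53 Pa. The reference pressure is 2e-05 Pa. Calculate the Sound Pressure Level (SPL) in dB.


Given values:
  p = 3.53 Pa
  p_ref = 2e-05 Pa
Formula: SPL = 20 * log10(p / p_ref)
Compute ratio: p / p_ref = 3.53 / 2e-05 = 176500
Compute log10: log10(176500) = 5.246745
Multiply: SPL = 20 * 5.246745 = 104.93

104.93 dB


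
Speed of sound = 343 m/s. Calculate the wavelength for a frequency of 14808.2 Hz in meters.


Given values:
  c = 343 m/s, f = 14808.2 Hz
Formula: lambda = c / f
lambda = 343 / 14808.2
lambda = 0.0232

0.0232 m


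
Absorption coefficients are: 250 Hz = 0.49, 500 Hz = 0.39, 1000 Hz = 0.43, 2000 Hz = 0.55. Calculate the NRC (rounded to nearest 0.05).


Given values:
  a_250 = 0.49, a_500 = 0.39
  a_1000 = 0.43, a_2000 = 0.55
Formula: NRC = (a250 + a500 + a1000 + a2000) / 4
Sum = 0.49 + 0.39 + 0.43 + 0.55 = 1.86
NRC = 1.86 / 4 = 0.465
Rounded to nearest 0.05: 0.45

0.45


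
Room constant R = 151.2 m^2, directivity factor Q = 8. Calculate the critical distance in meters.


Given values:
  R = 151.2 m^2, Q = 8
Formula: d_c = 0.141 * sqrt(Q * R)
Compute Q * R = 8 * 151.2 = 1209.6
Compute sqrt(1209.6) = 34.7793
d_c = 0.141 * 34.7793 = 4.904

4.904 m


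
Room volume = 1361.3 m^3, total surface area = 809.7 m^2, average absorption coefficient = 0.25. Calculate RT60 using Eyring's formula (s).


Given values:
  V = 1361.3 m^3, S = 809.7 m^2, alpha = 0.25
Formula: RT60 = 0.161 * V / (-S * ln(1 - alpha))
Compute ln(1 - 0.25) = ln(0.75) = -0.287682
Denominator: -809.7 * -0.287682 = 232.9361
Numerator: 0.161 * 1361.3 = 219.1693
RT60 = 219.1693 / 232.9361 = 0.941

0.941 s


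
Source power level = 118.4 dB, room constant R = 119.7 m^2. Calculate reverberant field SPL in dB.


Given values:
  Lw = 118.4 dB, R = 119.7 m^2
Formula: SPL = Lw + 10 * log10(4 / R)
Compute 4 / R = 4 / 119.7 = 0.033417
Compute 10 * log10(0.033417) = -14.7603
SPL = 118.4 + (-14.7603) = 103.64

103.64 dB


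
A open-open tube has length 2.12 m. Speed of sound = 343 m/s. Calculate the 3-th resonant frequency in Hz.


Given values:
  Tube type: open-open, L = 2.12 m, c = 343 m/s, n = 3
Formula: f_n = n * c / (2 * L)
Compute 2 * L = 2 * 2.12 = 4.24
f = 3 * 343 / 4.24
f = 242.69

242.69 Hz


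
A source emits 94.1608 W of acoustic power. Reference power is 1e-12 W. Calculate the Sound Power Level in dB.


Given values:
  W = 94.1608 W
  W_ref = 1e-12 W
Formula: SWL = 10 * log10(W / W_ref)
Compute ratio: W / W_ref = 94160800000000
Compute log10: log10(94160800000000) = 13.97387
Multiply: SWL = 10 * 13.97387 = 139.74

139.74 dB


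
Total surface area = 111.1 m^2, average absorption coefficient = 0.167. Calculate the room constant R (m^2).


Given values:
  S = 111.1 m^2, alpha = 0.167
Formula: R = S * alpha / (1 - alpha)
Numerator: 111.1 * 0.167 = 18.5537
Denominator: 1 - 0.167 = 0.833
R = 18.5537 / 0.833 = 22.27

22.27 m^2


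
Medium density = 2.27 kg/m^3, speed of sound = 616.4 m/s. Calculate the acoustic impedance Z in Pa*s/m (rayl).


Given values:
  rho = 2.27 kg/m^3
  c = 616.4 m/s
Formula: Z = rho * c
Z = 2.27 * 616.4
Z = 1399.23

1399.23 rayl


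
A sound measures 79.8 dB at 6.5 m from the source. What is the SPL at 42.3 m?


Given values:
  SPL1 = 79.8 dB, r1 = 6.5 m, r2 = 42.3 m
Formula: SPL2 = SPL1 - 20 * log10(r2 / r1)
Compute ratio: r2 / r1 = 42.3 / 6.5 = 6.5077
Compute log10: log10(6.5077) = 0.813428
Compute drop: 20 * 0.813428 = 16.2686
SPL2 = 79.8 - 16.2686 = 63.53

63.53 dB


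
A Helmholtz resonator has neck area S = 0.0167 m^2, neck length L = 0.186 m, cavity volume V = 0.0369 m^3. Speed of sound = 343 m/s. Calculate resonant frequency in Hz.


Given values:
  S = 0.0167 m^2, L = 0.186 m, V = 0.0369 m^3, c = 343 m/s
Formula: f = (c / (2*pi)) * sqrt(S / (V * L))
Compute V * L = 0.0369 * 0.186 = 0.0068634
Compute S / (V * L) = 0.0167 / 0.0068634 = 2.4332
Compute sqrt(2.4332) = 1.559872
Compute c / (2*pi) = 343 / 6.283185 = 54.590148
f = 54.590148 * 1.559872 = 85.15

85.15 Hz
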